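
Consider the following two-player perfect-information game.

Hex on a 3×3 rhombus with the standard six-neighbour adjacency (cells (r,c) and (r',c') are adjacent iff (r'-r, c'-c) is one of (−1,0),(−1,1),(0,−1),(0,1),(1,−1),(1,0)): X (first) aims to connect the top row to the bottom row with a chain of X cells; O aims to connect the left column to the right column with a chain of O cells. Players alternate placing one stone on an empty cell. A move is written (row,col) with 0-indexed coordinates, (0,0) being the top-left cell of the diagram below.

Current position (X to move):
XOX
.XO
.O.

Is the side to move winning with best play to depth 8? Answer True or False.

X winning at [XOX/.XO/.O.]: True

ply 1, X at XOX/.XO/.O. | (1,0)=-1→XOX/XXO/.O.; (2,0)=+1→XOX/.XO/XO.*; (2,2)=-1→XOX/.XO/.OX
ply 2: XOX/.XO/XO. is terminal -1 (O); from XOX/.XO/.O. depth 8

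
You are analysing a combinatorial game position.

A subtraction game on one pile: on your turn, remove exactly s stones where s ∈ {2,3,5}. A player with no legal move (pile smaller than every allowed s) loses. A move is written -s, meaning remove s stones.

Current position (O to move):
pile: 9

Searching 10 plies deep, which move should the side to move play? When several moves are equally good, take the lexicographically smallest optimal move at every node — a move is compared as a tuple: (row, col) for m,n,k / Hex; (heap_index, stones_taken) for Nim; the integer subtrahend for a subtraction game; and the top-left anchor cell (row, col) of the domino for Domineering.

O's best at [9]: -2

[9] O move#1: -2:+1/7*, -3:-1/6, -5:-1/4
[7] X move#2: -2:-1/5*, -3:-1/4, -5:-1/2
[5] O move#3: -2:-1/3, -3:-1/2, -5:+1/0*
[0] end (terminal -1, X#4); searched 9 to 10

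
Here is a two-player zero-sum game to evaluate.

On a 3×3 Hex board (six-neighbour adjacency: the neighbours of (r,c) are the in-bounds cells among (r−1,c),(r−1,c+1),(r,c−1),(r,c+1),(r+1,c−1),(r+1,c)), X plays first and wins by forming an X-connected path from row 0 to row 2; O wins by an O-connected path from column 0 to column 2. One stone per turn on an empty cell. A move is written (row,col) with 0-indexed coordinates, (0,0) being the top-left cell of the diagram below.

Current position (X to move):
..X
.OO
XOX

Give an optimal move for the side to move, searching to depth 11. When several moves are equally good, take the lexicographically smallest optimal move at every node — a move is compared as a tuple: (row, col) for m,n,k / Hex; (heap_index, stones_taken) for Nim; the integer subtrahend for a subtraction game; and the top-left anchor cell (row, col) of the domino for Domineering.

[..X/.OO/XOX] X move#1: (0,0):-1/X.X/.OO/XOX, (0,1):-1/.XX/.OO/XOX, (1,0):+1/..X/XOO/XOX*
[..X/XOO/XOX] O move#2: (0,0):-1/O.X/XOO/XOX*, (0,1):-1/.OX/XOO/XOX
[O.X/XOO/XOX] X move#3: (0,1):+1/OXX/XOO/XOX*
[OXX/XOO/XOX] end (terminal -1, O#4); searched ..X/.OO/XOX to 11

X's best at [..X/.OO/XOX]: (1,0)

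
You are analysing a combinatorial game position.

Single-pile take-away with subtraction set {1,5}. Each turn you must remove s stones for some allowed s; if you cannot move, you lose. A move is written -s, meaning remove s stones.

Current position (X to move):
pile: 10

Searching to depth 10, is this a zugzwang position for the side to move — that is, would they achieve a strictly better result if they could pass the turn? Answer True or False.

[10] X move#1: -1:-1/9*, -5:-1/5
[9] O move#2: -1:+1/8*, -5:+1/4
[8] X move#3: -1:-1/7*, -5:-1/3
[7] O move#4: -1:+1/6*, -5:+1/2
[6] X move#5: -1:-1/5*, -5:-1/1
[5] O move#6: -1:+1/4*, -5:+1/0
[4] X move#7: -1:-1/3*
[3] O move#8: -1:+1/2*
[2] X move#9: -1:-1/1*
[1] O move#10: -1:+1/0*
[0] end (terminal -1, X#11); searched 10 to 10
if X skipped the turn, O would face:
~ [10] O move#1: -1:-1/9*, -5:-1/5
~ [9] X move#2: -1:+1/8*, -5:+1/4
~ [8] O move#3: -1:-1/7*, -5:-1/3
~ [7] X move#4: -1:+1/6*, -5:+1/2
~ [6] O move#5: -1:-1/5*, -5:-1/1
~ [5] X move#6: -1:+1/4*, -5:+1/0
~ [4] O move#7: -1:-1/3*
~ [3] X move#8: -1:+1/2*
~ [2] O move#9: -1:-1/1*
~ [1] X move#10: -1:+1/0*
~ [0] end (terminal -1, O#11); searched 10 to 10
compare (X): move=-1 vs pass=+1

zugzwang(10, X) = True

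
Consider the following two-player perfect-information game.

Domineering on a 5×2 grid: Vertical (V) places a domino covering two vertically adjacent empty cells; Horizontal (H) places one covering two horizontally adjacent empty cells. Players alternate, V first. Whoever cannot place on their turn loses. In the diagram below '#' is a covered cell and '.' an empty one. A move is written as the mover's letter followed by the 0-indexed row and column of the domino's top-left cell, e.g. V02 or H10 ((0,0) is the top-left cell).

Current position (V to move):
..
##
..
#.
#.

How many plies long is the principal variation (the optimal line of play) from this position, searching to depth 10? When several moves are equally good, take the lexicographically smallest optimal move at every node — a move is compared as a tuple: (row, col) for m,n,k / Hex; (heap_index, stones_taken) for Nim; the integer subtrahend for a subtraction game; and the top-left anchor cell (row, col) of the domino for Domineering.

PV length from [../##/../#./#.]: 2 plies

p1 V@[../##/../#./#.]: V21[../##/.#/##/#.]-1* V31[../##/../##/##]-1
p2 H@[../##/.#/##/#.]: H00[##/##/.#/##/#.]+1*
p3 V@[##/##/.#/##/#.] terminal -1; root [../##/../#./#.] d10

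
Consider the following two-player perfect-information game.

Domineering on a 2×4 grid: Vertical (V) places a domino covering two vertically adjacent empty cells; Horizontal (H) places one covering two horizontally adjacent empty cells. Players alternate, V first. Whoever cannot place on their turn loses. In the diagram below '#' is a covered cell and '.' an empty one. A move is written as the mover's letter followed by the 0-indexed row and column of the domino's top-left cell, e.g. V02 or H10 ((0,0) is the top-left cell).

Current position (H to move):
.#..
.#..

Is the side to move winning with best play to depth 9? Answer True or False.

p1 H@[.#../.#..]: H02[.###/.#..]+1* H12[.#../.###]+1
p2 V@[.###/.#..]: V00[####/##..]-1*
p3 H@[####/##..]: H12[####/####]+1*
p4 V@[####/####] terminal -1; root [.#../.#..] d9

H winning at [.#../.#..]: True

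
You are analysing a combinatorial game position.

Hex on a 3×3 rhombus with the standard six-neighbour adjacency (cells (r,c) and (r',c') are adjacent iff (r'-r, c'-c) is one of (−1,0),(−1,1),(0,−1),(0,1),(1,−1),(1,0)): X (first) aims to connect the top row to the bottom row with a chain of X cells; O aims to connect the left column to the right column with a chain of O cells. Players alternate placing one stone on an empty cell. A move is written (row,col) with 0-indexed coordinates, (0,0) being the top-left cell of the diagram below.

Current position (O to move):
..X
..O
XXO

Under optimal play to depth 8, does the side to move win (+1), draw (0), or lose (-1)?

p1 O@[..X/..O/XXO]: (0,0)[O.X/..O/XXO]-1* (0,1)[.OX/..O/XXO]-1 (1,0)[..X/O.O/XXO]-1 (1,1)[..X/.OO/XXO]-1
p2 X@[O.X/..O/XXO]: (0,1)[OXX/..O/XXO]+1* (1,0)[O.X/X.O/XXO]+1 (1,1)[O.X/.XO/XXO]+1
p3 O@[OXX/..O/XXO]: (1,0)[OXX/O.O/XXO]-1* (1,1)[OXX/.OO/XXO]-1
p4 X@[OXX/O.O/XXO]: (1,1)[OXX/OXO/XXO]+1*
p5 O@[OXX/OXO/XXO] terminal -1; root [..X/..O/XXO] d8

value(..X/..O/XXO, O) = -1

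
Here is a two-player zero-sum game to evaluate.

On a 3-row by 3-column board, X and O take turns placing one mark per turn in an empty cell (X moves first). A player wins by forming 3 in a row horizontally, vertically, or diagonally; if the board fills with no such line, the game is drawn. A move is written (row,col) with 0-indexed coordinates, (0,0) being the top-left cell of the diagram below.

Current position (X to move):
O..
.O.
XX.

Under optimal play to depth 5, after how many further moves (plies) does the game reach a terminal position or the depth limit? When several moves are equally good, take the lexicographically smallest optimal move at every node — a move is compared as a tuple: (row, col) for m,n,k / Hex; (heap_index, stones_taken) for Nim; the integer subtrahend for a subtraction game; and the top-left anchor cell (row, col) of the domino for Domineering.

PV length from [O../.O./XX.]: 1 ply

[O../.O./XX.] X move#1: (0,1):-1/OX./.O./XX., (0,2):-1/O.X/.O./XX., (1,0):-1/O../XO./XX., (1,2):-1/O../.OX/XX., (2,2):+1/O../.O./XXX*
[O../.O./XXX] end (terminal -1, O#2); searched O../.O./XX. to 5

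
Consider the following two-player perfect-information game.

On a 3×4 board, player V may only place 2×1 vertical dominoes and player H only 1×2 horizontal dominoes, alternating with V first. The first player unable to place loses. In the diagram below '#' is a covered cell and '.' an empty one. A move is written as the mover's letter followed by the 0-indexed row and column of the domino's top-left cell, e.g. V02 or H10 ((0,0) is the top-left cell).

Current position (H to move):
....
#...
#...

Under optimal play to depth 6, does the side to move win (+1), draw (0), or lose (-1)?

value(..../#.../#..., H) = +1

p1 H@[..../#.../#...]: H00[##../#.../#...]-1 H01[.##./#.../#...]-1 H02[..##/#.../#...]-1 H11[..../###./#...]+1* H12[..../#.##/#...]+1 H21[..../#.../###.]-1 H22[..../#.../#.##]-1
p2 V@[..../###./#...]: V03[...#/####/#...]-1* V13[..../####/#..#]-1
p3 H@[...#/####/#...]: H00[##.#/####/#...]+1* H01[.###/####/#...]+1 H21[...#/####/###.]+1 H22[...#/####/#.##]+1
p4 V@[##.#/####/#...] terminal -1; root [..../#.../#...] d6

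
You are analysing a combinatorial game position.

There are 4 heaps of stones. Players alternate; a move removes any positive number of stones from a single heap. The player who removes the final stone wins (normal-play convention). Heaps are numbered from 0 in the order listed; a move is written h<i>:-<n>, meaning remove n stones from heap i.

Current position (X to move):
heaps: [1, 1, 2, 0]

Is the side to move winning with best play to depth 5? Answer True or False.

[(1,1,2,0)] X move#1: h0:-1:-1/(0,1,2,0), h1:-1:-1/(1,0,2,0), h2:-1:-1/(1,1,1,0), h2:-2:+1/(1,1,0,0)*
[(1,1,0,0)] O move#2: h0:-1:-1/(0,1,0,0)*, h1:-1:-1/(1,0,0,0)
[(0,1,0,0)] X move#3: h1:-1:+1/(0,0,0,0)*
[(0,0,0,0)] end (terminal -1, O#4); searched (1,1,2,0) to 5

X winning at [(1,1,2,0)]: True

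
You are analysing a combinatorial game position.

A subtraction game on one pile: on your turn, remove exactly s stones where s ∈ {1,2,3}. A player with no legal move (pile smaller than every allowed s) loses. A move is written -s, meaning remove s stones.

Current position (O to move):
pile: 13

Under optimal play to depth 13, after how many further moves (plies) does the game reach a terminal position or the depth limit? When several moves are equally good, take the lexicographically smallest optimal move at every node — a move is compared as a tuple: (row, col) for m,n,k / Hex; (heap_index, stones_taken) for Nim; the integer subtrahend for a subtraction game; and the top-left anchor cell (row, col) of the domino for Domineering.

PV length from [13]: 7 plies

ply 1, O at 13 | -1=+1→12*; -2=-1→11; -3=-1→10
ply 2, X at 12 | -1=-1→11*; -2=-1→10; -3=-1→9
ply 3, O at 11 | -1=-1→10; -2=-1→9; -3=+1→8*
ply 4, X at 8 | -1=-1→7*; -2=-1→6; -3=-1→5
ply 5, O at 7 | -1=-1→6; -2=-1→5; -3=+1→4*
ply 6, X at 4 | -1=-1→3*; -2=-1→2; -3=-1→1
ply 7, O at 3 | -1=-1→2; -2=-1→1; -3=+1→0*
ply 8: 0 is terminal -1 (X); from 13 depth 13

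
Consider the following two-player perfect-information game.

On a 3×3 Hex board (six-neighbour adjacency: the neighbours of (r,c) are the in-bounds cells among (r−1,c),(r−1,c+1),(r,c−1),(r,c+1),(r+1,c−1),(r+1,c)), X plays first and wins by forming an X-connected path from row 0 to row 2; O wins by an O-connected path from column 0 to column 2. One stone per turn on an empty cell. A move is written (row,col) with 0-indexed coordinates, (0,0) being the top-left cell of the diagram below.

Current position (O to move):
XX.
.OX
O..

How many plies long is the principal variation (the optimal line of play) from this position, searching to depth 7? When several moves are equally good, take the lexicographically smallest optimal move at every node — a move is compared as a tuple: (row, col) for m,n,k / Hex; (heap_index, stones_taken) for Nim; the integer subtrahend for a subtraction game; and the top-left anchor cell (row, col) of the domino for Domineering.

p1 O@[XX./.OX/O..]: (0,2)[XXO/.OX/O..]+1* (1,0)[XX./OOX/O..]-1 (2,1)[XX./.OX/OO.]+1 (2,2)[XX./.OX/O.O]+1
p2 X@[XXO/.OX/O..] terminal -1; root [XX./.OX/O..] d7

PV length from [XX./.OX/O..]: 1 ply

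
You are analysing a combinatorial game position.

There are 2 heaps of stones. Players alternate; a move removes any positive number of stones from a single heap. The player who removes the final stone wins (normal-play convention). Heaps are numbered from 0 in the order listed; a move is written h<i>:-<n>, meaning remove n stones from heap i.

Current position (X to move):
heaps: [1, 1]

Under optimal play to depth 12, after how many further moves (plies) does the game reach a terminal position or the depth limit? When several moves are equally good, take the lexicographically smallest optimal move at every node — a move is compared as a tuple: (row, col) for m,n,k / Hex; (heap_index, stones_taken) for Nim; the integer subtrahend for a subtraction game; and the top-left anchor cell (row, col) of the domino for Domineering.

p1 X@[(1,1)]: h0:-1[(0,1)]-1* h1:-1[(1,0)]-1
p2 O@[(0,1)]: h1:-1[(0,0)]+1*
p3 X@[(0,0)] terminal -1; root [(1,1)] d12

PV length from [(1,1)]: 2 plies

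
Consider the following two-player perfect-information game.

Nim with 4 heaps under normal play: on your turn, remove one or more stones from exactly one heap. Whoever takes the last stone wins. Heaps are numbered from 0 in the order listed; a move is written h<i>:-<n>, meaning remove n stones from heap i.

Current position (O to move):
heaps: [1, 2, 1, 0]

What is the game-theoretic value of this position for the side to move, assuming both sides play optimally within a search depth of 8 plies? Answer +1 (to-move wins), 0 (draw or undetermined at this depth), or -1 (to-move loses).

[(1,2,1,0)] O move#1: h0:-1:-1/(0,2,1,0), h1:-1:-1/(1,1,1,0), h1:-2:+1/(1,0,1,0)*, h2:-1:-1/(1,2,0,0)
[(1,0,1,0)] X move#2: h0:-1:-1/(0,0,1,0)*, h2:-1:-1/(1,0,0,0)
[(0,0,1,0)] O move#3: h2:-1:+1/(0,0,0,0)*
[(0,0,0,0)] end (terminal -1, X#4); searched (1,2,1,0) to 8

value((1,2,1,0), O) = +1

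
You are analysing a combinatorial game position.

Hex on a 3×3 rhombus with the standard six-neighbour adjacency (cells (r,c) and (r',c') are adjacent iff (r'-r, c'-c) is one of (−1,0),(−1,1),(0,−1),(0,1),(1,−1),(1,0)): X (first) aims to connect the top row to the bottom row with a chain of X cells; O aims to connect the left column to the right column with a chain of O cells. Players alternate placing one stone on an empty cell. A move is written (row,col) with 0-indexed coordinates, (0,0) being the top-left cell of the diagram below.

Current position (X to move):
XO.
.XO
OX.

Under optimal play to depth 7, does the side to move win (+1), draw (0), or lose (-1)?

value(XO./.XO/OX., X) = +1

p1 X@[XO./.XO/OX.]: (0,2)[XOX/.XO/OX.]+1* (1,0)[XO./XXO/OX.]+1 (2,2)[XO./.XO/OXX]+1
p2 O@[XOX/.XO/OX.] terminal -1; root [XO./.XO/OX.] d7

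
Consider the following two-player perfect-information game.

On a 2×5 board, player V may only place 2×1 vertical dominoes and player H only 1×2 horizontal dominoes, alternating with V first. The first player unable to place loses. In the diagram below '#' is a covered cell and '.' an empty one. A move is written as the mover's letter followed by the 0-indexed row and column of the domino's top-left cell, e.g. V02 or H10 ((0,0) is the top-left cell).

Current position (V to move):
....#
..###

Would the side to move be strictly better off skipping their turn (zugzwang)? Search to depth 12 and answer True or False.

zugzwang(....#/..###, V) = False

ply 1, V at ....#/..### | V00=-1→#...#/#.###; V01=+1→.#..#/.####*
ply 2, H at .#..#/.#### | H02=-1→.####/.####*
ply 3, V at .####/.#### | V00=+1→#####/#####*
ply 4: #####/##### is terminal -1 (H); from ....#/..### depth 12
if V skipped the turn, H would face:
~ ply 1, H at ....#/..### | H00=+1→##..#/..###*; H01=-1→.##.#/..###; H02=-1→..###/..###; H10=+1→....#/#####
~ ply 2: ##..#/..### is terminal -1 (V); from ....#/..### depth 12
compare (V): move=+1 vs pass=-1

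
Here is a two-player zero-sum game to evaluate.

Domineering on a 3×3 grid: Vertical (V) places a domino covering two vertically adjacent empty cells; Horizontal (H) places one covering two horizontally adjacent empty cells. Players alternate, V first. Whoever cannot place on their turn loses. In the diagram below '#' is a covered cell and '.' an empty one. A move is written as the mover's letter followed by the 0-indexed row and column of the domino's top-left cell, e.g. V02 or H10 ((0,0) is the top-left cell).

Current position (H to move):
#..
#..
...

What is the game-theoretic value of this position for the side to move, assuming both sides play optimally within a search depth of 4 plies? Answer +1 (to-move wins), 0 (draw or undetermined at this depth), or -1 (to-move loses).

[#../#../...] H move#1: H01:-1/###/#../..., H11:+1/#../###/...*, H20:-1/#../#../##., H21:-1/#../#../.##
[#../###/...] end (terminal -1, V#2); searched #../#../... to 4

value(#../#../..., H) = +1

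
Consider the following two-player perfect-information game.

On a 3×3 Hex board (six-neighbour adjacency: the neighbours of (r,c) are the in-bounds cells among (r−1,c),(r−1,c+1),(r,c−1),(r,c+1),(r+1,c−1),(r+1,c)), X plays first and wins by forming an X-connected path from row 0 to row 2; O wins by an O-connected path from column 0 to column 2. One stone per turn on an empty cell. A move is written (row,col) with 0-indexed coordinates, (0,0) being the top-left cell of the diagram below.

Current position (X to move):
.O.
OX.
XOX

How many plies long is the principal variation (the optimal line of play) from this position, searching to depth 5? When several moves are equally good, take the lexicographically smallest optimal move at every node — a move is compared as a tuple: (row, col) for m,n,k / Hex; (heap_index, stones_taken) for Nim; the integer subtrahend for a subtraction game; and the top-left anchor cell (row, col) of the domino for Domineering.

PV length from [.O./OX./XOX]: 1 ply

[.O./OX./XOX] X move#1: (0,0):-1/XO./OX./XOX, (0,2):+1/.OX/OX./XOX*, (1,2):-1/.O./OXX/XOX
[.OX/OX./XOX] end (terminal -1, O#2); searched .O./OX./XOX to 5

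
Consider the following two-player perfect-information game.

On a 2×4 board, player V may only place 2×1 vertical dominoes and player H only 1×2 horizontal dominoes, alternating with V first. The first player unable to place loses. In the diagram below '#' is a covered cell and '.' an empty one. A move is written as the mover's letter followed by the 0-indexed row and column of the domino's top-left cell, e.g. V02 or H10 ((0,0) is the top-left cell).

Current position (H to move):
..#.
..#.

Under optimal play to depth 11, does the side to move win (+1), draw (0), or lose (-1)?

p1 H@[..#./..#.]: H00[###./..#.]+1* H10[..#./###.]+1
p2 V@[###./..#.]: V03[####/..##]-1*
p3 H@[####/..##]: H10[####/####]+1*
p4 V@[####/####] terminal -1; root [..#./..#.] d11

value(..#./..#., H) = +1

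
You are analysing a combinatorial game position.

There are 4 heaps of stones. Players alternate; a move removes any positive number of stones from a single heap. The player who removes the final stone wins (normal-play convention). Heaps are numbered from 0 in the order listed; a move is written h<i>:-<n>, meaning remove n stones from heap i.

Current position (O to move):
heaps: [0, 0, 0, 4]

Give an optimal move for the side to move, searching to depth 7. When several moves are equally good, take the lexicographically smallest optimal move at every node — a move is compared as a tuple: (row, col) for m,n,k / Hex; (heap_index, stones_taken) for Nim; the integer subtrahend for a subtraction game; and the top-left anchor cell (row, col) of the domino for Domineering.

[(0,0,0,4)] O move#1: h3:-1:-1/(0,0,0,3), h3:-2:-1/(0,0,0,2), h3:-3:-1/(0,0,0,1), h3:-4:+1/(0,0,0,0)*
[(0,0,0,0)] end (terminal -1, X#2); searched (0,0,0,4) to 7

O's best at [(0,0,0,4)]: h3:-4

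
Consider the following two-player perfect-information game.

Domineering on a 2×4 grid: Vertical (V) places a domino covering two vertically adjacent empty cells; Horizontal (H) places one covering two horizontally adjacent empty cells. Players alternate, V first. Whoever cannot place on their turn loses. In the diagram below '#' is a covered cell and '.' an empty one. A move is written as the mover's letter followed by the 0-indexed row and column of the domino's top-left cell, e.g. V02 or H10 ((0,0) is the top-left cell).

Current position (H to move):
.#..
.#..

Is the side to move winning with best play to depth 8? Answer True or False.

H winning at [.#../.#..]: True

p1 H@[.#../.#..]: H02[.###/.#..]+1* H12[.#../.###]+1
p2 V@[.###/.#..]: V00[####/##..]-1*
p3 H@[####/##..]: H12[####/####]+1*
p4 V@[####/####] terminal -1; root [.#../.#..] d8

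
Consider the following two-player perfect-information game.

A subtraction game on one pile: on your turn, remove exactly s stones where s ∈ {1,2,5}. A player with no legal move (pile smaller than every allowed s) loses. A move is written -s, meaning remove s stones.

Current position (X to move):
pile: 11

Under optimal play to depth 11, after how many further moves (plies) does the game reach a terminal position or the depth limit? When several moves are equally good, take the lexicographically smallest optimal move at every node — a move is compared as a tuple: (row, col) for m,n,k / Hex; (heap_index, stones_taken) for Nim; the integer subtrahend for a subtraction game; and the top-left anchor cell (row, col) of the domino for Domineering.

ply 1, X at 11 | -1=-1→10; -2=+1→9*; -5=+1→6
ply 2, O at 9 | -1=-1→8*; -2=-1→7; -5=-1→4
ply 3, X at 8 | -1=-1→7; -2=+1→6*; -5=+1→3
ply 4, O at 6 | -1=-1→5*; -2=-1→4; -5=-1→1
ply 5, X at 5 | -1=-1→4; -2=+1→3*; -5=+1→0
ply 6, O at 3 | -1=-1→2*; -2=-1→1
ply 7, X at 2 | -1=-1→1; -2=+1→0*
ply 8: 0 is terminal -1 (O); from 11 depth 11

PV length from [11]: 7 plies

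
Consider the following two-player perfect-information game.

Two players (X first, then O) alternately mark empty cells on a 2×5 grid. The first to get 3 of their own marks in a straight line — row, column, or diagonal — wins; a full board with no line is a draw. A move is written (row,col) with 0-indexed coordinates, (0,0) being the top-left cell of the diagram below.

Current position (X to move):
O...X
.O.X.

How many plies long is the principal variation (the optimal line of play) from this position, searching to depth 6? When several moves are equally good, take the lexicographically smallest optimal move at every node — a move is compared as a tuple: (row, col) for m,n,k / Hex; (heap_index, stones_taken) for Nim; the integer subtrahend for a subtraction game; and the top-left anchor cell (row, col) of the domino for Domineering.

[O...X/.O.X.] X move#1: (0,1):+0/OX..X/.O.X.*, (0,2):+0/O.X.X/.O.X., (0,3):+0/O..XX/.O.X., (1,0):+0/O...X/XO.X., (1,2):+0/O...X/.OXX., (1,4):+0/O...X/.O.XX
[OX..X/.O.X.] O move#2: (0,2):+0/OXO.X/.O.X.*, (0,3):+0/OX.OX/.O.X., (1,0):+0/OX..X/OO.X., (1,2):+0/OX..X/.OOX., (1,4):+0/OX..X/.O.XO
[OXO.X/.O.X.] X move#3: (0,3):+0/OXOXX/.O.X.*, (1,0):+0/OXO.X/XO.X., (1,2):+0/OXO.X/.OXX., (1,4):+0/OXO.X/.O.XX
[OXOXX/.O.X.] O move#4: (1,0):+0/OXOXX/OO.X.*, (1,2):+0/OXOXX/.OOX., (1,4):+0/OXOXX/.O.XO
[OXOXX/OO.X.] X move#5: (1,2):+0/OXOXX/OOXX.*, (1,4):-1/OXOXX/OO.XX
[OXOXX/OOXX.] O move#6: (1,4):+0/OXOXX/OOXXO*
[OXOXX/OOXXO] end (terminal +0, X#7); searched O...X/.O.X. to 6

PV length from [O...X/.O.X.]: 6 plies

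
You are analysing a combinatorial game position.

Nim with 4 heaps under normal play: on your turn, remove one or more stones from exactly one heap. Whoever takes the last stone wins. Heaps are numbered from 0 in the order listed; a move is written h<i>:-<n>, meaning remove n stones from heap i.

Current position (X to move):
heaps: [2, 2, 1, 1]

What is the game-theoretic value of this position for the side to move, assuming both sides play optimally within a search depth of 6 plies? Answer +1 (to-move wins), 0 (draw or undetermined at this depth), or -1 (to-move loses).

ply 1, X at (2,2,1,1) | h0:-1=-1→(1,2,1,1)*; h0:-2=-1→(0,2,1,1); h1:-1=-1→(2,1,1,1); h1:-2=-1→(2,0,1,1); h2:-1=-1→(2,2,0,1); h3:-1=-1→(2,2,1,0)
ply 2, O at (1,2,1,1) | h0:-1=-1→(0,2,1,1); h1:-1=+1→(1,1,1,1)*; h1:-2=-1→(1,0,1,1); h2:-1=-1→(1,2,0,1); h3:-1=-1→(1,2,1,0)
ply 3, X at (1,1,1,1) | h0:-1=-1→(0,1,1,1)*; h1:-1=-1→(1,0,1,1); h2:-1=-1→(1,1,0,1); h3:-1=-1→(1,1,1,0)
ply 4, O at (0,1,1,1) | h1:-1=+1→(0,0,1,1)*; h2:-1=+1→(0,1,0,1); h3:-1=+1→(0,1,1,0)
ply 5, X at (0,0,1,1) | h2:-1=-1→(0,0,0,1)*; h3:-1=-1→(0,0,1,0)
ply 6, O at (0,0,0,1) | h3:-1=+1→(0,0,0,0)*
ply 7: (0,0,0,0) is terminal -1 (X); from (2,2,1,1) depth 6

value((2,2,1,1), X) = -1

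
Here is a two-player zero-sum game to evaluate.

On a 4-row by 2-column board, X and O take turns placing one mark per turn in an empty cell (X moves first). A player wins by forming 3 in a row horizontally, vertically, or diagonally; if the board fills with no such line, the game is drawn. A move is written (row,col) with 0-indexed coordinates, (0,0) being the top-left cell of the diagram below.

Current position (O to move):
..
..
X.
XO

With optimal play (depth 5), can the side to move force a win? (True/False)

O winning at [../../X./XO]: False

ply 1, O at ../../X./XO | (0,0)=-1→O./../X./XO; (0,1)=-1→.O/../X./XO; (1,0)=+0→../O./X./XO*; (1,1)=-1→../.O/X./XO; (2,1)=-1→../../XO/XO
ply 2, X at ../O./X./XO | (0,0)=+0→X./O./X./XO*; (0,1)=+0→.X/O./X./XO; (1,1)=+0→../OX/X./XO; (2,1)=+0→../O./XX/XO
ply 3, O at X./O./X./XO | (0,1)=+0→XO/O./X./XO*; (1,1)=+0→X./OO/X./XO; (2,1)=+0→X./O./XO/XO
ply 4, X at XO/O./X./XO | (1,1)=+0→XO/OX/X./XO*; (2,1)=+0→XO/O./XX/XO
ply 5, O at XO/OX/X./XO | (2,1)=+0→XO/OX/XO/XO*
ply 6: XO/OX/XO/XO is terminal +0 (X); from ../../X./XO depth 5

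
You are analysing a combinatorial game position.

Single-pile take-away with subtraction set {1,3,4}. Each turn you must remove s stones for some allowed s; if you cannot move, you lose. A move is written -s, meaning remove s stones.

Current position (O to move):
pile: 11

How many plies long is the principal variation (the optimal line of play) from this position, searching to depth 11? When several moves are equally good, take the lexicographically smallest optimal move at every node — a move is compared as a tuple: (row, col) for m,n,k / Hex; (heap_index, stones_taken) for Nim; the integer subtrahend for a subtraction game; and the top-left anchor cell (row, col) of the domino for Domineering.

PV length from [11]: 5 plies

ply 1, O at 11 | -1=-1→10; -3=-1→8; -4=+1→7*
ply 2, X at 7 | -1=-1→6*; -3=-1→4; -4=-1→3
ply 3, O at 6 | -1=-1→5; -3=-1→3; -4=+1→2*
ply 4, X at 2 | -1=-1→1*
ply 5, O at 1 | -1=+1→0*
ply 6: 0 is terminal -1 (X); from 11 depth 11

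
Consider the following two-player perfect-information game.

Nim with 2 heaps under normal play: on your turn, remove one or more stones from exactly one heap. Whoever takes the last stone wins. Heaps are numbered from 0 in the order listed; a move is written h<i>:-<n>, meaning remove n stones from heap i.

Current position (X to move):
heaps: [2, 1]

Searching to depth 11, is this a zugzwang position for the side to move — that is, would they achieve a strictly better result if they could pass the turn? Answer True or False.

[(2,1)] X move#1: h0:-1:+1/(1,1)*, h0:-2:-1/(0,1), h1:-1:-1/(2,0)
[(1,1)] O move#2: h0:-1:-1/(0,1)*, h1:-1:-1/(1,0)
[(0,1)] X move#3: h1:-1:+1/(0,0)*
[(0,0)] end (terminal -1, O#4); searched (2,1) to 11
if X skipped the turn, O would face:
~ [(2,1)] O move#1: h0:-1:+1/(1,1)*, h0:-2:-1/(0,1), h1:-1:-1/(2,0)
~ [(1,1)] X move#2: h0:-1:-1/(0,1)*, h1:-1:-1/(1,0)
~ [(0,1)] O move#3: h1:-1:+1/(0,0)*
~ [(0,0)] end (terminal -1, X#4); searched (2,1) to 11
compare (X): move=+1 vs pass=-1

zugzwang((2,1), X) = False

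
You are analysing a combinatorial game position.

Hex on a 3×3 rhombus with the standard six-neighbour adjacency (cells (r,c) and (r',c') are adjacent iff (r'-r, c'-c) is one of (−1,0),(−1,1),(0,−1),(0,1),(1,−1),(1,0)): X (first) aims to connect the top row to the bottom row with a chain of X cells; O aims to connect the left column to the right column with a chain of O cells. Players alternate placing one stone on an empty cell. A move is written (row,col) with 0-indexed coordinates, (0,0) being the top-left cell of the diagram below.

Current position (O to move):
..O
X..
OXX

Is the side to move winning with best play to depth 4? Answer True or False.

O winning at [..O/X../OXX]: True

[..O/X../OXX] O move#1: (0,0):+1/O.O/X../OXX*, (0,1):+1/.OO/X../OXX, (1,1):+1/..O/XO./OXX, (1,2):-1/..O/X.O/OXX
[O.O/X../OXX] X move#2: (0,1):-1/OXO/X../OXX*, (1,1):-1/O.O/XX./OXX, (1,2):-1/O.O/X.X/OXX
[OXO/X../OXX] O move#3: (1,1):+1/OXO/XO./OXX*, (1,2):-1/OXO/X.O/OXX
[OXO/XO./OXX] end (terminal -1, X#4); searched ..O/X../OXX to 4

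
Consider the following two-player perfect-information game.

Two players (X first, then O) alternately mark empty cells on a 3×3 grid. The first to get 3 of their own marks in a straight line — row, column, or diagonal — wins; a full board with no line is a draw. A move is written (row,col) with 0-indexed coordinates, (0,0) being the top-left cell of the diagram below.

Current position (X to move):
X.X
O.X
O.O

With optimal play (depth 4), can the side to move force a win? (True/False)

p1 X@[X.X/O.X/O.O]: (0,1)[XXX/O.X/O.O]+1* (1,1)[X.X/OXX/O.O]-1 (2,1)[X.X/O.X/OXO]+0
p2 O@[XXX/O.X/O.O] terminal -1; root [X.X/O.X/O.O] d4

X winning at [X.X/O.X/O.O]: True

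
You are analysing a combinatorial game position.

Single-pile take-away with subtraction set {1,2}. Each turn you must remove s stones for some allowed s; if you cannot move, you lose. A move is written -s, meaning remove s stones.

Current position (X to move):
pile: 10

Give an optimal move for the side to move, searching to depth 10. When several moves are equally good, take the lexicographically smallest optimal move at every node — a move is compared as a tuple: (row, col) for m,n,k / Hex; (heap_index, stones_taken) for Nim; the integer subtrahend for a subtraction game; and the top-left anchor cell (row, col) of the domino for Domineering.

X's best at [10]: -1

ply 1, X at 10 | -1=+1→9*; -2=-1→8
ply 2, O at 9 | -1=-1→8*; -2=-1→7
ply 3, X at 8 | -1=-1→7; -2=+1→6*
ply 4, O at 6 | -1=-1→5*; -2=-1→4
ply 5, X at 5 | -1=-1→4; -2=+1→3*
ply 6, O at 3 | -1=-1→2*; -2=-1→1
ply 7, X at 2 | -1=-1→1; -2=+1→0*
ply 8: 0 is terminal -1 (O); from 10 depth 10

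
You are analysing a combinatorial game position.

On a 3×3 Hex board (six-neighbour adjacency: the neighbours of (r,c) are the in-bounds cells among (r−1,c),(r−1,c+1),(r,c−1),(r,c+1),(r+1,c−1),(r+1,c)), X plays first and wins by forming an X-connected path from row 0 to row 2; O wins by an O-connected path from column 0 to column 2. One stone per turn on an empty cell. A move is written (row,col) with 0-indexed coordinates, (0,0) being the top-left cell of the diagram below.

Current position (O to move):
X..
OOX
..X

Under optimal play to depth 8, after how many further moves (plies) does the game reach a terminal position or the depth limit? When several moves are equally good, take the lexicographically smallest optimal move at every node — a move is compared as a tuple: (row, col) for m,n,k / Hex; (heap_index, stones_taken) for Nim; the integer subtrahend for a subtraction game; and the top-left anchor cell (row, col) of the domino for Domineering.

ply 1, O at X../OOX/..X | (0,1)=-1→XO./OOX/..X; (0,2)=+1→X.O/OOX/..X*; (2,0)=-1→X../OOX/O.X; (2,1)=-1→X../OOX/.OX
ply 2: X.O/OOX/..X is terminal -1 (X); from X../OOX/..X depth 8

PV length from [X../OOX/..X]: 1 ply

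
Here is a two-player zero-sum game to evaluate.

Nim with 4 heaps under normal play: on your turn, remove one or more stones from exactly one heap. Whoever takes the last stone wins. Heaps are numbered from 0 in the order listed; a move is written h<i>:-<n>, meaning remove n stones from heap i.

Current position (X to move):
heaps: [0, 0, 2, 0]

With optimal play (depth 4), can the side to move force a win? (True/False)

X winning at [(0,0,2,0)]: True

[(0,0,2,0)] X move#1: h2:-1:-1/(0,0,1,0), h2:-2:+1/(0,0,0,0)*
[(0,0,0,0)] end (terminal -1, O#2); searched (0,0,2,0) to 4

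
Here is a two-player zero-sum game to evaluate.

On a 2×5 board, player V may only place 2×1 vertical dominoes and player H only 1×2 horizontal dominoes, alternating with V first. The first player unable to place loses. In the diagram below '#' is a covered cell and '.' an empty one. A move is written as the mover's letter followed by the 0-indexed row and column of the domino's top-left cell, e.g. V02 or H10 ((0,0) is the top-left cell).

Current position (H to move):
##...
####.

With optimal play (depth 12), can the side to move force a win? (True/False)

ply 1, H at ##.../####. | H02=-1→####./####.; H03=+1→##.##/####.*
ply 2: ##.##/####. is terminal -1 (V); from ##.../####. depth 12

H winning at [##.../####.]: True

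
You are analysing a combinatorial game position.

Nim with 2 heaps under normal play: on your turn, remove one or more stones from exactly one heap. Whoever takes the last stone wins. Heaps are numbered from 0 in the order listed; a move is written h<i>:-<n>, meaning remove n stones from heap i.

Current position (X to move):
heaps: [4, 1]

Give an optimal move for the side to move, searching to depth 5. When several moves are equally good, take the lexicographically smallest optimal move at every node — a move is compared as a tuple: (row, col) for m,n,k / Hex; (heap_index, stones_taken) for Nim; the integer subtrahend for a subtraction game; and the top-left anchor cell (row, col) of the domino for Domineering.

[(4,1)] X move#1: h0:-1:-1/(3,1), h0:-2:-1/(2,1), h0:-3:+1/(1,1)*, h0:-4:-1/(0,1), h1:-1:-1/(4,0)
[(1,1)] O move#2: h0:-1:-1/(0,1)*, h1:-1:-1/(1,0)
[(0,1)] X move#3: h1:-1:+1/(0,0)*
[(0,0)] end (terminal -1, O#4); searched (4,1) to 5

X's best at [(4,1)]: h0:-3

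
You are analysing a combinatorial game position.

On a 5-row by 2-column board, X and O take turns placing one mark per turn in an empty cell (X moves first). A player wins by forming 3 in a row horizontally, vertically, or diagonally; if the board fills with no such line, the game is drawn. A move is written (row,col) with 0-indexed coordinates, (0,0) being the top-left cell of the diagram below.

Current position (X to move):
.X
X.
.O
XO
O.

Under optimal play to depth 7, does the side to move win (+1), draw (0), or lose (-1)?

p1 X@[.X/X./.O/XO/O.]: (0,0)[XX/X./.O/XO/O.]-1 (1,1)[.X/XX/.O/XO/O.]-1 (2,0)[.X/X./XO/XO/O.]+1* (4,1)[.X/X./.O/XO/OX]-1
p2 O@[.X/X./XO/XO/O.] terminal -1; root [.X/X./.O/XO/O.] d7

value(.X/X./.O/XO/O., X) = +1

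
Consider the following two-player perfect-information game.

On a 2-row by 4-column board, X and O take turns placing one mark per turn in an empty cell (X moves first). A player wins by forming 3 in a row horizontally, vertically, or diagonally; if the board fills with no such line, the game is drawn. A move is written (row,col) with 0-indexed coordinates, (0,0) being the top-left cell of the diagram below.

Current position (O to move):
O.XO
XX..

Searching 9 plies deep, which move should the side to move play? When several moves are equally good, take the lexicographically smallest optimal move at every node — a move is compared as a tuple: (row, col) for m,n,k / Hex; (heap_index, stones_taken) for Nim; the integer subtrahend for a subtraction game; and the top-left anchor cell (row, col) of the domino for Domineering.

ply 1, O at O.XO/XX.. | (0,1)=-1→OOXO/XX..; (1,2)=+0→O.XO/XXO.*; (1,3)=-1→O.XO/XX.O
ply 2, X at O.XO/XXO. | (0,1)=+0→OXXO/XXO.*; (1,3)=+0→O.XO/XXOX
ply 3, O at OXXO/XXO. | (1,3)=+0→OXXO/XXOO*
ply 4: OXXO/XXOO is terminal +0 (X); from O.XO/XX.. depth 9

O's best at [O.XO/XX..]: (1,2)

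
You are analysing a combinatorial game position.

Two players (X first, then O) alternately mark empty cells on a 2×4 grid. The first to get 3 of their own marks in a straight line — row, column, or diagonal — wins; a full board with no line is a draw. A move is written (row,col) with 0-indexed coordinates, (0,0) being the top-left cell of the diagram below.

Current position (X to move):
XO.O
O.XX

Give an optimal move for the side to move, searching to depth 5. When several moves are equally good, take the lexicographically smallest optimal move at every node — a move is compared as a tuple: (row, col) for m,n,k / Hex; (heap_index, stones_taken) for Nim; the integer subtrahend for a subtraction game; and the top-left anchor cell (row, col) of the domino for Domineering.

ply 1, X at XO.O/O.XX | (0,2)=+0→XOXO/O.XX; (1,1)=+1→XO.O/OXXX*
ply 2: XO.O/OXXX is terminal -1 (O); from XO.O/O.XX depth 5

X's best at [XO.O/O.XX]: (1,1)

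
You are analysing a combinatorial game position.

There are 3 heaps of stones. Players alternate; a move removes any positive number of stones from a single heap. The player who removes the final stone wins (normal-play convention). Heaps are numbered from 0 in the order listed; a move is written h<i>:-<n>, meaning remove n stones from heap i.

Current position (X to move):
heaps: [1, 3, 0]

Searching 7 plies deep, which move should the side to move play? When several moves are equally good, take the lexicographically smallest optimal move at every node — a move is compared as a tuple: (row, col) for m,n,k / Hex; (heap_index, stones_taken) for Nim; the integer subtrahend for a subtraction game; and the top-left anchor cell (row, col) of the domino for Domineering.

[(1,3,0)] X move#1: h0:-1:-1/(0,3,0), h1:-1:-1/(1,2,0), h1:-2:+1/(1,1,0)*, h1:-3:-1/(1,0,0)
[(1,1,0)] O move#2: h0:-1:-1/(0,1,0)*, h1:-1:-1/(1,0,0)
[(0,1,0)] X move#3: h1:-1:+1/(0,0,0)*
[(0,0,0)] end (terminal -1, O#4); searched (1,3,0) to 7

X's best at [(1,3,0)]: h1:-2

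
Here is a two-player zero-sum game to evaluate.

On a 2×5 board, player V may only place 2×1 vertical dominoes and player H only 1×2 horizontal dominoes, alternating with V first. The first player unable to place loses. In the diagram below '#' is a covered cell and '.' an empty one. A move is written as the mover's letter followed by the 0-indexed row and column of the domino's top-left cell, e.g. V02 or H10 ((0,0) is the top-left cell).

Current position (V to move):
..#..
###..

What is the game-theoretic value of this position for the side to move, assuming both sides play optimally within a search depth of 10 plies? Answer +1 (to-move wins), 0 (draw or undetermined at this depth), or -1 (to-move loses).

[..#../###..] V move#1: V03:+1/..##./####.*, V04:+1/..#.#/###.#
[..##./####.] H move#2: H00:-1/####./####.*
[####./####.] V move#3: V04:+1/#####/#####*
[#####/#####] end (terminal -1, H#4); searched ..#../###.. to 10

value(..#../###.., V) = +1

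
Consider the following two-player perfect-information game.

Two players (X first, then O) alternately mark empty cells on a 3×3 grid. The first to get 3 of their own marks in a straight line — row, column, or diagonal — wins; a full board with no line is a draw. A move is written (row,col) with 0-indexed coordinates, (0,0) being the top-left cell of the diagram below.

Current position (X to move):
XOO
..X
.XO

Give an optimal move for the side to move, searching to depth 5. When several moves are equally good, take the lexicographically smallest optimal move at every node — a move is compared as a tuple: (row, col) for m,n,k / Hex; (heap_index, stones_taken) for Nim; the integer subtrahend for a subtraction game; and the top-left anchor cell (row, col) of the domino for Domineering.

[XOO/..X/.XO] X move#1: (1,0):+1/XOO/X.X/.XO*, (1,1):+0/XOO/.XX/.XO, (2,0):+0/XOO/..X/XXO
[XOO/X.X/.XO] O move#2: (1,1):-1/XOO/XOX/.XO*, (2,0):-1/XOO/X.X/OXO
[XOO/XOX/.XO] X move#3: (2,0):+1/XOO/XOX/XXO*
[XOO/XOX/XXO] end (terminal -1, O#4); searched XOO/..X/.XO to 5

X's best at [XOO/..X/.XO]: (1,0)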